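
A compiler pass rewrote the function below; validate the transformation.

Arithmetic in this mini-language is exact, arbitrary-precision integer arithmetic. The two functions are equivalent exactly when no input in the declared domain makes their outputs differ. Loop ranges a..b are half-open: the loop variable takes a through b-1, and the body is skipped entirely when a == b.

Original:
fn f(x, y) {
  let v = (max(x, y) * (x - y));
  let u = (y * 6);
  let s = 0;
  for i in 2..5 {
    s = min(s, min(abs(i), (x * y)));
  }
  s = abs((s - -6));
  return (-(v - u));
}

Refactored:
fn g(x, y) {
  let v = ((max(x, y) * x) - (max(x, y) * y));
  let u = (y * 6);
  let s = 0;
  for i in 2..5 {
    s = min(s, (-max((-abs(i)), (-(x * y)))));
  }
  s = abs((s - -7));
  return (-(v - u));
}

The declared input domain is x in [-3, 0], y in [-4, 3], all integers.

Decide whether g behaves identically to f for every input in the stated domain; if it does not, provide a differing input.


Equivalent. The one real change (`-6` became `-7`) has no effect anywhere in the declared ranges.
An exhaustive pass over the 32 declared inputs shows identical outputs.
Spot check at x=-3, y=2 — f: v := -10 | u := 12 | s := 0 | iter i=2: | s := -6 | iter i=3: | s := -6 | iter i=4: | s := -6 | s := 0 | result 22. g: v := -10 | u := 12 | s := 0 | iter i=2: | s := -6 | iter i=3: | s := -6 | iter i=4: | s := -6 | s := 1 | result 22. Both give 22.
verdict: equivalent


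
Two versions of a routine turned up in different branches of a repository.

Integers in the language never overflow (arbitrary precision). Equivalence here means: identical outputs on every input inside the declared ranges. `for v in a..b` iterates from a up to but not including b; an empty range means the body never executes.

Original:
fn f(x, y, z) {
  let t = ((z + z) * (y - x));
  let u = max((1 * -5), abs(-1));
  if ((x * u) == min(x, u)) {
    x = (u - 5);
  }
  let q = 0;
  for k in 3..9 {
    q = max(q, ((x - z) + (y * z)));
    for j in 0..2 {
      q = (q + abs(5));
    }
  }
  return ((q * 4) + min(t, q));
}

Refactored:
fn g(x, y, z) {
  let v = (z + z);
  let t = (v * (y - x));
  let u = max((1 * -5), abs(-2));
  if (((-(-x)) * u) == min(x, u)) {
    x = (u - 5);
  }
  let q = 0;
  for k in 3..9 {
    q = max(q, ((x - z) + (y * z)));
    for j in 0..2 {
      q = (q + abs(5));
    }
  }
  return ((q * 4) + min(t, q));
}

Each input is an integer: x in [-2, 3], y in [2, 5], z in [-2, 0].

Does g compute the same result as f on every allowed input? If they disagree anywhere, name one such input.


Evaluate both at x=1, y=2, z=0.
f: t=0, then u=1, then ((x * u) == min(x, u)) is true, then x=-4, then q=0, then (k=3), then q=0, then (j=0), then q=5, then (j=1), then q=10, then (k=4), then q=10, then (j=0), then q=15, then (j=1), then q=20, then (k=5), then q=20, then (j=0), then q=25, then (j=1), then q=30, then (k=6), then q=30, then (j=0), then q=35, then (j=1), then q=40, then (k=7), then q=40, then (j=0), then q=45, then (j=1), then q=50, then (k=8), then q=50, then (j=0), then q=55, then (j=1), then q=60, then returns 240
g: v=0, then t=0, then u=2, then (((-(-x)) * u) == min(x, u)) is false, then q=0, then (k=3), then q=1, then (j=0), then q=6, then (j=1), then q=11, then (k=4), then q=11, then (j=0), then q=16, then (j=1), then q=21, then (k=5), then q=21, then (j=0), then q=26, then (j=1), then q=31, then (k=6), then q=31, then (j=0), then q=36, then (j=1), then q=41, then (k=7), then q=41, then (j=0), then q=46, then (j=1), then q=51, then (k=8), then q=51, then (j=0), then q=56, then (j=1), then q=61, then returns 244
240 against 244: the behavior changed.
verdict: not equivalent; witness: x=1, y=2, z=0


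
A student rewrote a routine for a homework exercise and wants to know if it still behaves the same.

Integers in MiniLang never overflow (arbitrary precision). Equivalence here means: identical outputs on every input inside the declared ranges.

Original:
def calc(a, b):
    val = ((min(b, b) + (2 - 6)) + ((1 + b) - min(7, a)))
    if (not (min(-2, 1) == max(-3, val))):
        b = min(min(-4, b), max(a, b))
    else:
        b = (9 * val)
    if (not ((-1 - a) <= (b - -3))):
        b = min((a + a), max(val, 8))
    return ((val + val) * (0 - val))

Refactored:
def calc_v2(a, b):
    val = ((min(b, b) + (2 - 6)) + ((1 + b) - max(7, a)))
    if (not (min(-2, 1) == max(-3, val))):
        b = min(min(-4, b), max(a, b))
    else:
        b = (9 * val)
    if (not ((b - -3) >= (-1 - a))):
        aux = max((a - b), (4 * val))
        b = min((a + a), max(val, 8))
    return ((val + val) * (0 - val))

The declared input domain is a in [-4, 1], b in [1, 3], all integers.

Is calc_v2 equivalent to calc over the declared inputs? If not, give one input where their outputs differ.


a=-4, b=1 yields -18 from calc but -128 from calc_v2.
verdict: not equivalent; witness: a=-4, b=1


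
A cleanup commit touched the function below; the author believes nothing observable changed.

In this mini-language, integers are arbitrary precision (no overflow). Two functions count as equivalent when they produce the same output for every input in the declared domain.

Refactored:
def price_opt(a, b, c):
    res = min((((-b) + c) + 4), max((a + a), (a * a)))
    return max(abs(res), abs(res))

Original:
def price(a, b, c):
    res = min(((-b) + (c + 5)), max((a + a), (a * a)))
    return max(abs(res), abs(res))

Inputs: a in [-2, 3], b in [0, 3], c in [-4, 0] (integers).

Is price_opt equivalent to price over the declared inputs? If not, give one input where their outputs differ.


Run the pair on a=-2, b=0, c=-4.
price: res = 1; return 1
price_opt: res = 0; return 0
1 against 0: the behavior changed.
verdict: not equivalent; witness: a=-2, b=0, c=-4


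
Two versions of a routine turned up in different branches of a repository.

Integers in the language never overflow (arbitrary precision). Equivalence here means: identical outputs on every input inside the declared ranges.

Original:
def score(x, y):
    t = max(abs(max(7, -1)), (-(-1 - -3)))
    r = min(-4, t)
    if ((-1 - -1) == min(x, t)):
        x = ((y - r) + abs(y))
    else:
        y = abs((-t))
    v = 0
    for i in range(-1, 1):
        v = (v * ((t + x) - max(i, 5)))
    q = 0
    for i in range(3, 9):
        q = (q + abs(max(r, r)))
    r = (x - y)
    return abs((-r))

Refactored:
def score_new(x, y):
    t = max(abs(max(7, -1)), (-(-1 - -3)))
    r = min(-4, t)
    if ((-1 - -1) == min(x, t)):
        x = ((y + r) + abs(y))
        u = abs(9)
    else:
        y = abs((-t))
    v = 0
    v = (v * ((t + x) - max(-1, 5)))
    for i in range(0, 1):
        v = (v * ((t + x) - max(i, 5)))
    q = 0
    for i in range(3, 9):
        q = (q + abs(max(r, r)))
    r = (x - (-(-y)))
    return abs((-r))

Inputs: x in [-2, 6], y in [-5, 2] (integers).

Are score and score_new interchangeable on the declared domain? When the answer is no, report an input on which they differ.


At x=0, y=-5: score gives 9, score_new gives 1.
verdict: not equivalent; witness: x=0, y=-5


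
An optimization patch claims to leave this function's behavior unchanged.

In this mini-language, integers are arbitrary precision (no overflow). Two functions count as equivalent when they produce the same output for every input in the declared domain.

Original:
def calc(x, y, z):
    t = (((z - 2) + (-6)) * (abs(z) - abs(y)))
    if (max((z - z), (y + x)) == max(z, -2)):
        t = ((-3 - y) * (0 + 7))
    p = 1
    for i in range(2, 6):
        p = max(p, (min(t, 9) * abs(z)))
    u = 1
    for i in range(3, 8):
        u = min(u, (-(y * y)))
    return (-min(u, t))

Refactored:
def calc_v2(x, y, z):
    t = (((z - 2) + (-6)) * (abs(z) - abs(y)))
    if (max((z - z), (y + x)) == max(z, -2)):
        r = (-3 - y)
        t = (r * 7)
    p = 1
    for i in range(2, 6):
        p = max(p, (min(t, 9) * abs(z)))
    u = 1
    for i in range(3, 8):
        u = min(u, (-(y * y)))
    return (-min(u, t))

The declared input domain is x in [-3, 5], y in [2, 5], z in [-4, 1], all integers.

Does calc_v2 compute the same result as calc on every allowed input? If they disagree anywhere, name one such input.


Behavior is preserved: although constant usage differs; and arithmetic usage differs; and local variable names differ; and statement counts differ, the outputs never diverge.
Tracing x=-2, y=4, z=-4: calc: t=0, then (max((z - z), (y + x)) == max(z, -2)) is false, then p=1, then (i=2), then p=1, then (i=3), then p=1, then (i=4), then p=1, then (i=5), then p=1, then u=1, then (i=3), then u=-16, then (i=4), then u=-16, then (i=5), then u=-16, then (i=6), then u=-16, then (i=7), then u=-16, then returns 16 | calc_v2: t=0, then (max((z - z), (y + x)) == max(z, -2)) is false, then p=1, then (i=2), then p=1, then (i=3), then p=1, then (i=4), then p=1, then (i=5), then p=1, then u=1, then (i=3), then u=-16, then (i=4), then u=-16, then (i=5), then u=-16, then (i=6), then u=-16, then (i=7), then u=-16, then returns 16 — matching result 16.
Checked all 216 inputs in the declared domain: the outputs agree on every one.
verdict: equivalent


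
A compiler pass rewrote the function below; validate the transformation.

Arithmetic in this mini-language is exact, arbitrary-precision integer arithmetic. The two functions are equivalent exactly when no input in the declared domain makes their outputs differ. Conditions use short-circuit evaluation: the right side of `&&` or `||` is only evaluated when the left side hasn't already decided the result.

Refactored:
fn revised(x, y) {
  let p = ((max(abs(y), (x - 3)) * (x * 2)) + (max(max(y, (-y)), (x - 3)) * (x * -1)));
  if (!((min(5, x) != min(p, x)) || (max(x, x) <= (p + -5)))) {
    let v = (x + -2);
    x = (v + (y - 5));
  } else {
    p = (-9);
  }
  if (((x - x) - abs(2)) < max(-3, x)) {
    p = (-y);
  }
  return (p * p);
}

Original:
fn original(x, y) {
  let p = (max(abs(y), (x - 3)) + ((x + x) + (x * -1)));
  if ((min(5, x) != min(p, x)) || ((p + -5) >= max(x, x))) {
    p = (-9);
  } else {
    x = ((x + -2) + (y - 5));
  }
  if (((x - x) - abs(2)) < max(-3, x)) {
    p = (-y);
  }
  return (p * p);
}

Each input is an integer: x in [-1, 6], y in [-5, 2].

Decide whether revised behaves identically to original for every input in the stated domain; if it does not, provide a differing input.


Consider the input x=-1, y=-4.
original: p = 3; ((min(5, x) != min(p, x)) || ((p + -5) >= max(x, x))) -> false; x = -12; (((x - x) - abs(2)) < max(-3, x)) -> false; return 9
revised: p = -4; (!((min(5, x) != min(p, x)) || (max(x, x) <= (p + -5)))) -> false; p = -9; (((x - x) - abs(2)) < max(-3, x)) -> true; p = 4; return 16
9 against 16: the behavior changed.
verdict: not equivalent; witness: x=-1, y=-4


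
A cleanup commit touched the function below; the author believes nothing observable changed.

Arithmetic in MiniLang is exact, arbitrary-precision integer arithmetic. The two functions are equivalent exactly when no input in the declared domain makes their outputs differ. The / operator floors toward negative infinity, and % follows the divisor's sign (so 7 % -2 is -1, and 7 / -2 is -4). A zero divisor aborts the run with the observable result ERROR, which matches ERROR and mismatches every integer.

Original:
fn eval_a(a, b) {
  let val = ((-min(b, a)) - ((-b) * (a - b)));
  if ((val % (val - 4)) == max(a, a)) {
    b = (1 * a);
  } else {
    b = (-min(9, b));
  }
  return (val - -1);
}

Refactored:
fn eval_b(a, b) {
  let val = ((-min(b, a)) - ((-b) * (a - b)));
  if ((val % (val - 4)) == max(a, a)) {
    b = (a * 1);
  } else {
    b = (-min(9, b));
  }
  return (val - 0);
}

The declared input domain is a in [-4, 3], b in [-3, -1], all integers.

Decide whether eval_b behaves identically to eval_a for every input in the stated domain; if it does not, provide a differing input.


These are not equivalent — on a=-4, b=-3 the outputs split (8 vs 7).
eval_a: val = 7; ((val % (val - 4)) == max(a, a)) -> false; b = 3; return 8
eval_b: val = 7; ((val % (val - 4)) == max(a, a)) -> false; b = 3; return 7
verdict: not equivalent; witness: a=-4, b=-3


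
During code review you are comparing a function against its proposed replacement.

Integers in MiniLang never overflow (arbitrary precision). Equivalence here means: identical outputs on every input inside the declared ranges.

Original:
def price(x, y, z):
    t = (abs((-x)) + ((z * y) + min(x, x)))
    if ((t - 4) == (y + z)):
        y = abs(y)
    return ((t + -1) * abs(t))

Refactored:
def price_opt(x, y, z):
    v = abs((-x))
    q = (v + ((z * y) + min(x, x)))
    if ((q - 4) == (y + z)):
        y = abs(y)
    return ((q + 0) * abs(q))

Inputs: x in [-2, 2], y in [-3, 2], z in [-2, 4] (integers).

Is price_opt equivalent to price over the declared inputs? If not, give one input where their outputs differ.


Run the pair on x=-2, y=-3, z=-2.
price: t := 6 | ((t - 4) == (y + z)): false | result 30
price_opt: v := 2 | q := 6 | ((q - 4) == (y + z)): false | result 36
30 against 36: the behavior changed.
verdict: not equivalent; witness: x=-2, y=-3, z=-2


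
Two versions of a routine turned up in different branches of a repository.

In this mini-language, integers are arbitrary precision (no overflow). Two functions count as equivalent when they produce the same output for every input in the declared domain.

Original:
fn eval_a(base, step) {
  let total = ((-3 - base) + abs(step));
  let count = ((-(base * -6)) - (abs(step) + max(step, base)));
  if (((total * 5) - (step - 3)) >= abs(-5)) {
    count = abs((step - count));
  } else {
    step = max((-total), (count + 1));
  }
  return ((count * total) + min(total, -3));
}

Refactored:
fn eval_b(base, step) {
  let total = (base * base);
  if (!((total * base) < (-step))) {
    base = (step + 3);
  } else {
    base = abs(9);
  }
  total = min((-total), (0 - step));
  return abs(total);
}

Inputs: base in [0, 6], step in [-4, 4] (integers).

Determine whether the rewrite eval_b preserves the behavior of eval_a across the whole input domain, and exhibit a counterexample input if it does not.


These are not equivalent — on base=0, step=-4 the outputs split (-3 vs 0).
eval_a: total := 1 | count := -4 | (((total * 5) - (step - 3)) >= abs(-5)): true | count := 0 | result -3
eval_b: total := 0 | (!((total * base) < (-step))): false | base := 9 | total := 0 | result 0
verdict: not equivalent; witness: base=0, step=-4


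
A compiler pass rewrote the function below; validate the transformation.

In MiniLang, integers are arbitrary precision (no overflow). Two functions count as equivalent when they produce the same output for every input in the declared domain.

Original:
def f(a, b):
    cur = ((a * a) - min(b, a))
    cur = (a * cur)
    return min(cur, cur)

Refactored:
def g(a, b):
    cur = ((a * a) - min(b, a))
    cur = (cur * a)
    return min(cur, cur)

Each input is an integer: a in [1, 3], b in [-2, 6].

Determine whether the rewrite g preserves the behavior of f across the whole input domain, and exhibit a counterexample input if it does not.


Equivalent — the differences include same computation, different form, yet no declared input distinguishes the two.
Tracing a=1, b=3: f: cur=0, then cur=0, then returns 0 | g: cur=0, then cur=0, then returns 0 — matching result 0.
Across all 27 domain points the two functions coincide.
verdict: equivalent


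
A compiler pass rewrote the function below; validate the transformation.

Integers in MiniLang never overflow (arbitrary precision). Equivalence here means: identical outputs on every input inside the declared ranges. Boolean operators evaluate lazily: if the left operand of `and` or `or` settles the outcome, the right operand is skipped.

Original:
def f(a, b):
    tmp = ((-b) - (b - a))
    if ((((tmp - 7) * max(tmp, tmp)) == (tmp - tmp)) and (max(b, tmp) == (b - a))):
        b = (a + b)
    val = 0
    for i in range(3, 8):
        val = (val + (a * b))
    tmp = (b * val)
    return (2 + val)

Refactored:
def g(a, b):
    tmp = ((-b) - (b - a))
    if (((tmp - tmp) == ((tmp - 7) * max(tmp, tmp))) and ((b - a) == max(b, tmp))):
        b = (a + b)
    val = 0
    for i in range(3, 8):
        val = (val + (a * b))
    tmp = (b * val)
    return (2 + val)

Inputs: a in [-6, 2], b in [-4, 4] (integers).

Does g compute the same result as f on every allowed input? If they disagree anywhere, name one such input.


Reading the diff, among the changes: same computation, different form.
Spot check at a=-6, b=-2 — f: tmp = -2; ((((tmp - 7) * max(tmp, tmp)) == (tmp - tmp)) and (max(b, tmp) == (b - a))) -> false; val = 0; [i=3]; val = 12; [i=4]; val = 24; [i=5]; val = 36; [i=6]; val = 48; [i=7]; val = 60; tmp = -120; return 62. g: tmp = -2; (((tmp - tmp) == ((tmp - 7) * max(tmp, tmp))) and ((b - a) == max(b, tmp))) -> false; val = 0; [i=3]; val = 12; [i=4]; val = 24; [i=5]; val = 36; [i=6]; val = 48; [i=7]; val = 60; tmp = -120; return 62. Both give 62.
Sweeping the whole domain (81 inputs) finds no disagreement.
verdict: equivalent


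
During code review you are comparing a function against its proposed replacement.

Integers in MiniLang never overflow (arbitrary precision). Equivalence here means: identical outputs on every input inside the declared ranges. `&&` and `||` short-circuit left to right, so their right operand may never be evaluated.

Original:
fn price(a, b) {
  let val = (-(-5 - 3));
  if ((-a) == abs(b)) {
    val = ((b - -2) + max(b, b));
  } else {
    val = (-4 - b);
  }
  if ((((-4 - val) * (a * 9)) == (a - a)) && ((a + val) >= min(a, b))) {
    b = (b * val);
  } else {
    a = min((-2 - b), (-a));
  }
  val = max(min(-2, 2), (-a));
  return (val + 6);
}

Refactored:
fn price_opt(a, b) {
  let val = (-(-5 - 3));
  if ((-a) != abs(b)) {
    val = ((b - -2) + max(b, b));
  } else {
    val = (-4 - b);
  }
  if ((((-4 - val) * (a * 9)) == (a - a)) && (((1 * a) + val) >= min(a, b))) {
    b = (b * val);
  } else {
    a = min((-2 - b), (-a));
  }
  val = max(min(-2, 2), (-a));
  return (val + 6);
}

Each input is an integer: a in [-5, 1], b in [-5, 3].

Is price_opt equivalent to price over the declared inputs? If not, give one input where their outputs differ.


Try a=0, b=-1.
price: val = 8; ((-a) == abs(b)) -> false; val = -3; ((((-4 - val) * (a * 9)) == (a - a)) && ((a + val) >= min(a, b))) -> false; a = -1; val = 1; return 7
price_opt: val = 8; ((-a) != abs(b)) -> true; val = 0; ((((-4 - val) * (a * 9)) == (a - a)) && (((1 * a) + val) >= min(a, b))) -> true; b = 0; val = 0; return 6
7 != 6, so the rewrite changes behavior.
verdict: not equivalent; witness: a=0, b=-1


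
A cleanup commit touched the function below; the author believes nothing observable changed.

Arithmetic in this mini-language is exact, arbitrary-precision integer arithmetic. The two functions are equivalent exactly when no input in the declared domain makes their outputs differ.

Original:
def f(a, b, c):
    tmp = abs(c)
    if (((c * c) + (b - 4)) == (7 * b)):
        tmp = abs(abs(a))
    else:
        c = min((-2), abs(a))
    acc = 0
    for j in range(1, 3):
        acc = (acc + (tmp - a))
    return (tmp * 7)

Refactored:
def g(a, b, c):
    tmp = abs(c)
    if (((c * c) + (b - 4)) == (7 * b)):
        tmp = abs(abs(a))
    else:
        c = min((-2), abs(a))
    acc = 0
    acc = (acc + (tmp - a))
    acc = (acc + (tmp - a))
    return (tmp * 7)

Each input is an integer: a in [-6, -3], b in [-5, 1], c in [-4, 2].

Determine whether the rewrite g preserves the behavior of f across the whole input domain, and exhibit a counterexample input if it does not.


This is a faithful refactor — loop structure differs, plus local variable names differ, plus arithmetic usage differs, but the computed results match everywhere.
Spot check at a=-3, b=1, c=0 — f: tmp := 0 | (((c * c) + (b - 4)) == (7 * b)): false | c := -2 | acc := 0 | iter j=1: | acc := 3 | iter j=2: | acc := 6 | result 0. g: tmp := 0 | (((c * c) + (b - 4)) == (7 * b)): false | c := -2 | acc := 0 | acc := 3 | acc := 6 | result 0. Both give 0.
Every one of the 196 inputs gives matching results.
verdict: equivalent


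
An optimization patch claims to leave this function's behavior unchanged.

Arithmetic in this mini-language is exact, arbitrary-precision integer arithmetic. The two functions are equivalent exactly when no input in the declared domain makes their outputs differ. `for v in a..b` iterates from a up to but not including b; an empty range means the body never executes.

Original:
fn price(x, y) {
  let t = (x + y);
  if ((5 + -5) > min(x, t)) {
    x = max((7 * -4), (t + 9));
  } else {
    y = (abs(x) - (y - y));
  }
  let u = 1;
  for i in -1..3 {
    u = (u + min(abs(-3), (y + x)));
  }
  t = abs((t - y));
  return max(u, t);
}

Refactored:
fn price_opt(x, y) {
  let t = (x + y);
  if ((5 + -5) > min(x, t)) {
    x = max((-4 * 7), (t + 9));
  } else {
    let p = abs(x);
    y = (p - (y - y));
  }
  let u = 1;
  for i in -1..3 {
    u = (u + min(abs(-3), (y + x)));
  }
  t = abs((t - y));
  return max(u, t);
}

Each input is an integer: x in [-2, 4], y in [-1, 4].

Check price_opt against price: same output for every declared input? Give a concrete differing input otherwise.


The two versions differ — the changes include local variable names differ, and statement counts differ.
As a probe, take x=-2, y=1: price runs t becomes -1; next ((5 + -5) > min(x, t)) evaluates to true; next x becomes 8; next u becomes 1; next at i=-1:; next u becomes 4; next at i=0:; next u becomes 7; next at i=1:; next u becomes 10; next at i=2:; next u becomes 13; next t becomes 2; next final value 13; price_opt runs t becomes -1; next ((5 + -5) > min(x, t)) evaluates to true; next x becomes 8; next u becomes 1; next at i=-1:; next u becomes 4; next at i=0:; next u becomes 7; next at i=1:; next u becomes 10; next at i=2:; next u becomes 13; next t becomes 2; next final value 13; both end at 13.
Every one of the 42 inputs gives matching results.
verdict: equivalent


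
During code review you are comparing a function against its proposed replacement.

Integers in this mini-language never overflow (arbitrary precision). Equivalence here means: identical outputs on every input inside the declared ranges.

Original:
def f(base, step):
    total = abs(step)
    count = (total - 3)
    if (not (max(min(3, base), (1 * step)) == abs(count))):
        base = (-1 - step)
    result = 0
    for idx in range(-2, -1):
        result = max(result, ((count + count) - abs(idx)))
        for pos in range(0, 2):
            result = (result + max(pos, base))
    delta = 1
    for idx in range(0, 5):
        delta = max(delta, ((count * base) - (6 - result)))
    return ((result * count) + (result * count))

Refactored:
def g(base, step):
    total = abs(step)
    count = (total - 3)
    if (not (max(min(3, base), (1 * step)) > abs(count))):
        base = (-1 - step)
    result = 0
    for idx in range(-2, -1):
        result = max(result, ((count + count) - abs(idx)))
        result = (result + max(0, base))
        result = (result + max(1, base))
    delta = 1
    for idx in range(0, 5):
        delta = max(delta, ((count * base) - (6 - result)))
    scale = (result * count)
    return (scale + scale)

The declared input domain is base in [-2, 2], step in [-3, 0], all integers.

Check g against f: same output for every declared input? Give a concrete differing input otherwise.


Not equivalent: base=2, step=-2 separates them (-4 vs -8).
f: total becomes 2; next count becomes -1; next (not (max(min(3, base), (1 * step)) == abs(count))) evaluates to true; next base becomes 1; next result becomes 0; next at idx=-2:; next result becomes 0; next at pos=0:; next result becomes 1; next at pos=1:; next result becomes 2; next delta becomes 1; next at idx=0:; next delta becomes 1; next at idx=1:; next delta becomes 1; next at idx=2:; next delta becomes 1; next at idx=3:; next delta becomes 1; next at idx=4:; next delta becomes 1; next final value -4
g: total becomes 2; next count becomes -1; next (not (max(min(3, base), (1 * step)) > abs(count))) evaluates to false; next result becomes 0; next at idx=-2:; next result becomes 0; next result becomes 2; next result becomes 4; next delta becomes 1; next at idx=0:; next delta becomes 1; next at idx=1:; next delta becomes 1; next at idx=2:; next delta becomes 1; next at idx=3:; next delta becomes 1; next at idx=4:; next delta becomes 1; next scale becomes -4; next final value -8
verdict: not equivalent; witness: base=2, step=-2


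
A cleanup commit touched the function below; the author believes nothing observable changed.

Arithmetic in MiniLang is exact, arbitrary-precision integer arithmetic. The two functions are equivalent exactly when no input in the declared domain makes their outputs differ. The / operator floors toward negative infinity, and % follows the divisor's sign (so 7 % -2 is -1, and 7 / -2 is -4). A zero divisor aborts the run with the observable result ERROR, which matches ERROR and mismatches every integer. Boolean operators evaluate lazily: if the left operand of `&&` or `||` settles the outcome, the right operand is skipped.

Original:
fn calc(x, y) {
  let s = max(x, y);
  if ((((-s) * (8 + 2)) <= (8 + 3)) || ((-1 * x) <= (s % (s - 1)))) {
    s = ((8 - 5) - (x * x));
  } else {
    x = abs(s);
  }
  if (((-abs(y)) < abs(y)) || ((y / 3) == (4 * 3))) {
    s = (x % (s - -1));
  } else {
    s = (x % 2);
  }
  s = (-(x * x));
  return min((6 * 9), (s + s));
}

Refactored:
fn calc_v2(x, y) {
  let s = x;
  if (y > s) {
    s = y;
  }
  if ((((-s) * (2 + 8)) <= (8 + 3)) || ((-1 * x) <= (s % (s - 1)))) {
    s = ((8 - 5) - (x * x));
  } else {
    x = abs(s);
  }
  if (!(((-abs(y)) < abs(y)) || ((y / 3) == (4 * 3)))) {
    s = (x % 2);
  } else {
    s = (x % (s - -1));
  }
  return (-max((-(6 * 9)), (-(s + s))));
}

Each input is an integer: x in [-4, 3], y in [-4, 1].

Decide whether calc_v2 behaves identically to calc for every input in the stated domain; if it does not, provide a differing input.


There is a counterexample at x=-4, y=-4: -32 on one side, -4 on the other.
calc: s := -4 | ((((-s) * (8 + 2)) <= (8 + 3)) || ((-1 * x) <= (s % (s - 1)))): false | x := 4 | (((-abs(y)) < abs(y)) || ((y / 3) == (4 * 3))): true | s := -2 | s := -16 | result -32
calc_v2: s := -4 | (y > s): false | ((((-s) * (2 + 8)) <= (8 + 3)) || ((-1 * x) <= (s % (s - 1)))): false | x := 4 | (!(((-abs(y)) < abs(y)) || ((y / 3) == (4 * 3)))): false | s := -2 | result -4
verdict: not equivalent; witness: x=-4, y=-4


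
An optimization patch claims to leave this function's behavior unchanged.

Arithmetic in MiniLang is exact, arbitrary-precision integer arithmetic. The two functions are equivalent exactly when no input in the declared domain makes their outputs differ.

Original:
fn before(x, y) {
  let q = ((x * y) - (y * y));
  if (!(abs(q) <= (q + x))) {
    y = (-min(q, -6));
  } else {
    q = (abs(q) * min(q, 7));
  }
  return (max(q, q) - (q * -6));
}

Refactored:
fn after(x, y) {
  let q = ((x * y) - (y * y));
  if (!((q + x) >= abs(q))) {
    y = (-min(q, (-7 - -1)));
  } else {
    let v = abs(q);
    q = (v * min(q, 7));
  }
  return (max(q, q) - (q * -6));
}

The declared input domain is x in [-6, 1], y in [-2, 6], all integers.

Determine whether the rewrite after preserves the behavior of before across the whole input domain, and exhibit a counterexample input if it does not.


Equivalent — the differences include comparison usage differs; also statement counts differ; also arithmetic usage differs; also constant usage differs; also local variable names differ, yet no declared input distinguishes the two.
Spot check at x=-4, y=6 — before: q = -60; (!(abs(q) <= (q + x))) -> true; y = 60; return -420. after: q = -60; (!((q + x) >= abs(q))) -> true; y = 60; return -420. Both give -420.
Every one of the 72 inputs gives matching results.
verdict: equivalent


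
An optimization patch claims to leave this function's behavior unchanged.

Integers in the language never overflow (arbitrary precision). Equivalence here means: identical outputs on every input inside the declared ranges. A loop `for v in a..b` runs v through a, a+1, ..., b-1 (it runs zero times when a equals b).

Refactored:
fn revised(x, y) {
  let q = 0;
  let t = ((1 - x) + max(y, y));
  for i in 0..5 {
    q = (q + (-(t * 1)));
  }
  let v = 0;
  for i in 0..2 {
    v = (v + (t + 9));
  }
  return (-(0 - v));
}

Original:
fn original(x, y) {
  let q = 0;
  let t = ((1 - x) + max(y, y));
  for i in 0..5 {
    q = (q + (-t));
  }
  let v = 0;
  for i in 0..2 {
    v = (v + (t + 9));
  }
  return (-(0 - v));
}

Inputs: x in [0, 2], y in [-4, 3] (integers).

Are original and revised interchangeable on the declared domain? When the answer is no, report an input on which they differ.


Comparing the listings, the differences include: arithmetic usage differs; also constant usage differs.
One worked example (x=2, y=-4) — original: q := 0 | t := -5 | iter i=0: | q := 5 | iter i=1: | q := 10 | iter i=2: | q := 15 | iter i=3: | q := 20 | iter i=4: | q := 25 | v := 0 | iter i=0: | v := 4 | iter i=1: | v := 8 | result 8; revised: q := 0 | t := -5 | iter i=0: | q := 5 | iter i=1: | q := 10 | iter i=2: | q := 15 | iter i=3: | q := 20 | iter i=4: | q := 25 | v := 0 | iter i=0: | v := 4 | iter i=1: | v := 8 | result 8; agreement on 8.
Sweeping the whole domain (24 inputs) finds no disagreement.
verdict: equivalent


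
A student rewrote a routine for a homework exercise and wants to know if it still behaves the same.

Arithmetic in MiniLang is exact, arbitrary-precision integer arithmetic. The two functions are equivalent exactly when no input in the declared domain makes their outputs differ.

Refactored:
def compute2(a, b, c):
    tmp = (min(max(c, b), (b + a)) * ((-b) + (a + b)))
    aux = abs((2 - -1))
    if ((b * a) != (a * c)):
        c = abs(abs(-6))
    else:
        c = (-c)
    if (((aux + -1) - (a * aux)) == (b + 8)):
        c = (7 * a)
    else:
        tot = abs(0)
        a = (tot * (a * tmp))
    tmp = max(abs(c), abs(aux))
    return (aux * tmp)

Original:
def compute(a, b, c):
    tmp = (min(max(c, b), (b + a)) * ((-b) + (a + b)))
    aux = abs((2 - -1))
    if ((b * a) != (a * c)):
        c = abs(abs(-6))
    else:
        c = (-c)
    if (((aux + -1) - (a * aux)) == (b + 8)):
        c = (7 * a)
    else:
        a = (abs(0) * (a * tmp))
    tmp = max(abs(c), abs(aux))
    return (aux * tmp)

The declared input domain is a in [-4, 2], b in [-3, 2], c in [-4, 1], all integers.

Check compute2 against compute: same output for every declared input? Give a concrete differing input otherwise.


This is a faithful refactor — statement counts differ, plus local variable names differ, but the computed results match everywhere.
One worked example (a=1, b=-1, c=0) — compute: tmp=0, then aux=3, then ((b * a) != (a * c)) is true, then c=6, then (((aux + -1) - (a * aux)) == (b + 8)) is false, then a=0, then tmp=6, then returns 18; compute2: tmp=0, then aux=3, then ((b * a) != (a * c)) is true, then c=6, then (((aux + -1) - (a * aux)) == (b + 8)) is false, then tot=0, then a=0, then tmp=6, then returns 18; agreement on 18.
An exhaustive pass over the 252 declared inputs shows identical outputs.
verdict: equivalent


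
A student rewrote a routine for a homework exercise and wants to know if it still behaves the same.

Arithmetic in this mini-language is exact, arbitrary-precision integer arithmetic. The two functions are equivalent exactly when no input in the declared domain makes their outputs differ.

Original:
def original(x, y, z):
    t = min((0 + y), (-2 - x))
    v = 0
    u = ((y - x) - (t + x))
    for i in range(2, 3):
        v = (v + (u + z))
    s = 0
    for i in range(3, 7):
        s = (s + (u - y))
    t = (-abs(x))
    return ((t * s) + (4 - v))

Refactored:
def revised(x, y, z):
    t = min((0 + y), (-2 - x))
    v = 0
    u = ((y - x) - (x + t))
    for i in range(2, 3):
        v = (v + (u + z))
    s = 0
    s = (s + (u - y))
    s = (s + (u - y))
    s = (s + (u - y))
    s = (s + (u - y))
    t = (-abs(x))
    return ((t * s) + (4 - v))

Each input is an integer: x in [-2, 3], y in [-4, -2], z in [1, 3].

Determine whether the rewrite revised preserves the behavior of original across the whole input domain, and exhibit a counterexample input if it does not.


The two are interchangeable: loop structure differs, plus arithmetic usage differs, plus statement counts differ, and every declared input agrees.
One worked example (x=-2, y=-2, z=3) — original: t := -2 | v := 0 | u := 4 | iter i=2: | v := 7 | s := 0 | iter i=3: | s := 6 | iter i=4: | s := 12 | iter i=5: | s := 18 | iter i=6: | s := 24 | t := -2 | result -51; revised: t := -2 | v := 0 | u := 4 | iter i=2: | v := 7 | s := 0 | s := 6 | s := 12 | s := 18 | s := 24 | t := -2 | result -51; agreement on -51.
Across all 54 domain points the two functions coincide.
verdict: equivalent


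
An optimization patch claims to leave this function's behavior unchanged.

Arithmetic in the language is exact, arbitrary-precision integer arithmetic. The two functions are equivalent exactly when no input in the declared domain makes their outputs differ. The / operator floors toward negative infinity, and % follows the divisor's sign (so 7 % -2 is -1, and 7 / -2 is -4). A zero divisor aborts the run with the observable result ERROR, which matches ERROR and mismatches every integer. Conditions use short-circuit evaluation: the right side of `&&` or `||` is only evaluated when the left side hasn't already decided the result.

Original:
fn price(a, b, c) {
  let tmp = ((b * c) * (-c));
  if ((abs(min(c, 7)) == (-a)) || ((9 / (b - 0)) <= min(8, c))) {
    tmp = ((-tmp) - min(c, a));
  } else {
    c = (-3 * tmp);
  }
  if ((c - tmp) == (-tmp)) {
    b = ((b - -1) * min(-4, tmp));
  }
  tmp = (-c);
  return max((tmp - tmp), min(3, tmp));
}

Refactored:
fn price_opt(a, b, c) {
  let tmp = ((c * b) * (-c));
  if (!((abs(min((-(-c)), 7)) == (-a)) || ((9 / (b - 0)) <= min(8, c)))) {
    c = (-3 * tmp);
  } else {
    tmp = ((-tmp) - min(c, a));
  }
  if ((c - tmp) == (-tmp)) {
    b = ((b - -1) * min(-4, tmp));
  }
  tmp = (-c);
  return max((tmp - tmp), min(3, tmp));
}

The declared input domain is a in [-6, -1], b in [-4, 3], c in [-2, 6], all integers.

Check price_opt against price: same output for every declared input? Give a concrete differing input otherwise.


Equivalent — the differences include boolean connective usage differs, yet no declared input distinguishes the two.
As a probe, take a=-1, b=-4, c=1: price runs tmp becomes 4; next ((abs(min(c, 7)) == (-a)) || ((9 / (b - 0)) <= min(8, c))) evaluates to true; next tmp becomes -3; next ((c - tmp) == (-tmp)) evaluates to false; next tmp becomes -1; next final value 0; price_opt runs tmp becomes 4; next (!((abs(min((-(-c)), 7)) == (-a)) || ((9 / (b - 0)) <= min(8, c)))) evaluates to false; next tmp becomes -3; next ((c - tmp) == (-tmp)) evaluates to false; next tmp becomes -1; next final value 0; both end at 0.
Across all 432 domain points the two functions coincide.
verdict: equivalent


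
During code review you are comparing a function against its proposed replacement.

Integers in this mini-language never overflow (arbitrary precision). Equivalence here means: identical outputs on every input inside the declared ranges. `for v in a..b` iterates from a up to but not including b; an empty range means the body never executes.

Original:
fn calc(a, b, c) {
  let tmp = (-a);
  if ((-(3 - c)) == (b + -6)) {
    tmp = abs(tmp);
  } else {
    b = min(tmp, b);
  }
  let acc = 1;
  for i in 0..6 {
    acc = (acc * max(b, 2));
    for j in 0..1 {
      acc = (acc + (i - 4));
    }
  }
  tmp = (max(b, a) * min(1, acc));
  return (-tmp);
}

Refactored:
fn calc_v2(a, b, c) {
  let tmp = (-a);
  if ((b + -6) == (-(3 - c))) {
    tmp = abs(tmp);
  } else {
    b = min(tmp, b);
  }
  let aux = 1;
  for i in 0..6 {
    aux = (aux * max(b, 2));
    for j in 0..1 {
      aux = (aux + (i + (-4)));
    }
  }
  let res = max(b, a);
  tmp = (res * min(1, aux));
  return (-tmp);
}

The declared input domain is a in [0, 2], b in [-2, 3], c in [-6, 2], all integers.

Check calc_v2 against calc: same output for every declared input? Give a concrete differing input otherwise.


Side by side, the visible changes include: statement counts differ; also arithmetic usage differs; also local variable names differ.
One worked example (a=2, b=-1, c=-3) — calc: tmp = -2; ((-(3 - c)) == (b + -6)) -> false; b = -2; acc = 1; [i=0]; acc = 2; [j=0]; acc = -2; [i=1]; acc = -4; [j=0]; acc = -7; [i=2]; acc = -14; [j=0]; acc = -16; [i=3]; acc = -32; [j=0]; acc = -33; [i=4]; acc = -66; [j=0]; acc = -66; [i=5]; acc = -132; [j=0]; acc = -131; tmp = -262; return 262; calc_v2: tmp = -2; ((b + -6) == (-(3 - c))) -> false; b = -2; aux = 1; [i=0]; aux = 2; [j=0]; aux = -2; [i=1]; aux = -4; [j=0]; aux = -7; [i=2]; aux = -14; [j=0]; aux = -16; [i=3]; aux = -32; [j=0]; aux = -33; [i=4]; aux = -66; [j=0]; aux = -66; [i=5]; aux = -132; [j=0]; aux = -131; res = 2; tmp = -262; return 262; agreement on 262.
Every one of the 162 inputs gives matching results.
verdict: equivalent


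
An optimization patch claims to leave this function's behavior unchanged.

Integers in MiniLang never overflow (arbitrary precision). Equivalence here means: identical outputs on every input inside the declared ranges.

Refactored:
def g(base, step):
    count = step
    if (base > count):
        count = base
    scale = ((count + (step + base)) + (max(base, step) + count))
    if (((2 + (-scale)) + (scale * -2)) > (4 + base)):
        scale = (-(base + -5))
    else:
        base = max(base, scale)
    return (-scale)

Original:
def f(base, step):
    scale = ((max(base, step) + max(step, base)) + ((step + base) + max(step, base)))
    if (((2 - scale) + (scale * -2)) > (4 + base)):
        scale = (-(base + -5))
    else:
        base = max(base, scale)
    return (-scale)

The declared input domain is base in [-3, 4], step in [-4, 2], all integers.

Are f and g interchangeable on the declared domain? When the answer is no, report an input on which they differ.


Behavior is preserved: although branching structure differs, comparison usage differs, arithmetic usage differs, local variable names differ, min/max/abs usage differs, statement counts differ, the outputs never diverge.
One worked example (base=4, step=-3) — f: scale = 13; (((2 - scale) + (scale * -2)) > (4 + base)) -> false; base = 13; return -13; g: count = -3; (base > count) -> true; count = 4; scale = 13; (((2 + (-scale)) + (scale * -2)) > (4 + base)) -> false; base = 13; return -13; agreement on -13.
Every one of the 56 inputs gives matching results.
verdict: equivalent


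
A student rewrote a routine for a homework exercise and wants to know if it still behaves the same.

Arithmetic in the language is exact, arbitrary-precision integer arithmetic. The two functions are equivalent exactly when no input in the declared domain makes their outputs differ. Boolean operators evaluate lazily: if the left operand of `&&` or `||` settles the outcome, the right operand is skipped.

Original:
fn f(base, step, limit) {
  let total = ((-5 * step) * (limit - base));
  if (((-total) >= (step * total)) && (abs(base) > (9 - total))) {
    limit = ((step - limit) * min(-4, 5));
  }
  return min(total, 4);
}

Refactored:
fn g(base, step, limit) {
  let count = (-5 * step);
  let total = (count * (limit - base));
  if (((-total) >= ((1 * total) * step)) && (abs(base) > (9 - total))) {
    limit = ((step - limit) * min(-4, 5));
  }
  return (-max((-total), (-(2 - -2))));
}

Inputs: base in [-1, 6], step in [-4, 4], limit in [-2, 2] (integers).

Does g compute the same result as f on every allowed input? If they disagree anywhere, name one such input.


Differences: min/max/abs usage differs, constant usage differs, arithmetic usage differs, local variable names differ, statement counts differ — yet all 360 inputs agree.
verdict: equivalent


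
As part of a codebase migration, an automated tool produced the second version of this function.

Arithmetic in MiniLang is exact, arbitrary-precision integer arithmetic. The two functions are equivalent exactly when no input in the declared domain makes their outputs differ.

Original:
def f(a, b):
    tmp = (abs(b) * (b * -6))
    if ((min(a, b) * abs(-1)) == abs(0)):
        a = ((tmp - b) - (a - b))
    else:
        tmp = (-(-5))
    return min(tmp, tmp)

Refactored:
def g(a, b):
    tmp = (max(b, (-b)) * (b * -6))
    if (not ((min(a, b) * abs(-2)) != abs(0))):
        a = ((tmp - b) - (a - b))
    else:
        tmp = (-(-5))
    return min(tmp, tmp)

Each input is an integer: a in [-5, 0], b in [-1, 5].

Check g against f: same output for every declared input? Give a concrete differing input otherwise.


Equivalent. The one real change (`-1` became `-2`) has no effect anywhere in the declared ranges.
Checked all 42 inputs in the declared domain: the outputs agree on every one.
Spot check at a=-3, b=5 — f: tmp=-150, then ((min(a, b) * abs(-1)) == abs(0)) is false, then tmp=5, then returns 5. g: tmp=-150, then (not ((min(a, b) * abs(-2)) != abs(0))) is false, then tmp=5, then returns 5. Both give 5.
verdict: equivalent
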